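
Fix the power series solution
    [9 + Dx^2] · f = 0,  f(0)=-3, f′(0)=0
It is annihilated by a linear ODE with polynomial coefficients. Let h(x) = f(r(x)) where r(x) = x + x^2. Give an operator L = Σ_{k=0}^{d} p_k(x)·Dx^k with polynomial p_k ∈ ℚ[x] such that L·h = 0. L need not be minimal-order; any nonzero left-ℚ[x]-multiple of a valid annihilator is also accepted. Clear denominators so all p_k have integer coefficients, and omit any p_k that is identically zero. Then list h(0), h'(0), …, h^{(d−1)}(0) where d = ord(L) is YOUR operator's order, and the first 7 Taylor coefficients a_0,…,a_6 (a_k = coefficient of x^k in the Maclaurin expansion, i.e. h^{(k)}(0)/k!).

L = (9 + 54·x + 108·x^2 + 72·x^3) - 2·Dx + (1 + 2·x)·Dx^2  (order 2).
h: a_k = -3, 0, 27/2, 27, 27/8, -81/2, -4617/80, …
ICs: h(0) = -3, h′(0) = 0.

f: a_k = -3, 0, 27/2, 0, -81/8, 0, 243/80, …
f∘r: x↦r, Dx↦Dx/r' in L_f ⇒ L₀.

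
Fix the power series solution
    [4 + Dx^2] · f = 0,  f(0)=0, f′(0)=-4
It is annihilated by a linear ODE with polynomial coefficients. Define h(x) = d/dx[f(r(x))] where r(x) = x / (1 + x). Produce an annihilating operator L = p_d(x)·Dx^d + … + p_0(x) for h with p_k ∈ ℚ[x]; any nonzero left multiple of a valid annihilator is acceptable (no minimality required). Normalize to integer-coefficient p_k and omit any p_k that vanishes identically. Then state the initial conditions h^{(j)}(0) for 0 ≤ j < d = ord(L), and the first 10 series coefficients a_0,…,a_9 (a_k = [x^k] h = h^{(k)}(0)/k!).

f: a_k = 0, -4, 0, 8/3, 0, -8/15, 0, 16/315, 0, -8/2835, …
Substitute x→r, Dx→(1/r')Dx; clear ⇒ L₀.
h=h₀': d/dx-closure on L₀ ⇒ L.
L = (10 + 12·x + 6·x^2) + (6 + 18·x + 18·x^2 + 6·x^3)·Dx + (1 + 4·x + 6·x^2 + 4·x^3 + x^4)·Dx^2  (order 2).
h: a_k = -4, 8, -4, -16, 172/3, -120, 8836/45, -12128/45, 98524/315, -18296/63, …
ICs: h(0) = -4, h′(0) = 8.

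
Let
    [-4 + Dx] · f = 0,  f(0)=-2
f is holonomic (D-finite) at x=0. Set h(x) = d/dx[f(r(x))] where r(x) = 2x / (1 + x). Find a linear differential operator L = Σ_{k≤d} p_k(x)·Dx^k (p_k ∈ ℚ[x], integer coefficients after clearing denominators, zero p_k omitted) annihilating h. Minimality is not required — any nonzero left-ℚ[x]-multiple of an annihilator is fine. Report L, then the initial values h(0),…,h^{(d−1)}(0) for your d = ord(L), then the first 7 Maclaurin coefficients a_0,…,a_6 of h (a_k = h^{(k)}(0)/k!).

f: a_k = -2, -8, -16, -64/3, -64/3, -256/15, -512/45, …
L₀ from L_f via x↦r, Dx↦r'^{-1}Dx.
h₀' ⇒ L via d/dx closure of L₀.
L = (6 - 2·x) + (-1 - 2·x - x^2)·Dx  (order 1).
h: a_k = -16, -96, -176, -64/3, 176, -736/15, -6448/45, …
ICs: h(0) = -16.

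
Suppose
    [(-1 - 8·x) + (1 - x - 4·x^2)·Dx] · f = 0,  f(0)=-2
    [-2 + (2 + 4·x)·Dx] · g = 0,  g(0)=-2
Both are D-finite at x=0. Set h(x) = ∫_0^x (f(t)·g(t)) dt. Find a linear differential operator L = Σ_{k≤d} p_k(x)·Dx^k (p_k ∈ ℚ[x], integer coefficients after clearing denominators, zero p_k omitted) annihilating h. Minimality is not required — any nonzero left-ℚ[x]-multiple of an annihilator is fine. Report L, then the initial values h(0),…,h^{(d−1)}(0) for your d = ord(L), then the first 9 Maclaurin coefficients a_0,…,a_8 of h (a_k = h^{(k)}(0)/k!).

f: a_k = -2, -2, -10, -18, -58, -130, -362, -882, -2330, …
g: a_k = -2, -2, 1, -1, 5/4, -7/4, 21/8, -33/8, 429/64, …
h₀=f·g: eliminate ⇒ L₀, order ≤ 1·1.
∫: right-multiply L₀ by Dx.
L = (2 + 9·x + 12·x^2)·Dx + (-1 - x + 6·x^2 + 8·x^3)·Dx^2  (order 2).
h: a_k = 0, 4, 4, 22/3, 14, 283/10, 123/2, 3719/28, 1207/4, …
ICs: h(0) = 0, h′(0) = 4.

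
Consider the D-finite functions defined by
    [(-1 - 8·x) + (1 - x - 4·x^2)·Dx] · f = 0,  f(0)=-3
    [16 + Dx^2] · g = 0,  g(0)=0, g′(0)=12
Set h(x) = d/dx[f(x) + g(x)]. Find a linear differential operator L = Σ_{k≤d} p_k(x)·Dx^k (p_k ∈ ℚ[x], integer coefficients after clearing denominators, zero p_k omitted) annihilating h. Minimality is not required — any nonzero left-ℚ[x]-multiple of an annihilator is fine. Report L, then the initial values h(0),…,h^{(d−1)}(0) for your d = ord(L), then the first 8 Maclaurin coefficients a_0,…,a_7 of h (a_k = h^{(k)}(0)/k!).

L = (6848 + 35072·x + 150784·x^2 + 87040·x^3 + 204800·x^4 + 147456·x^5 + 196608·x^6) + (-560 - 4048·x + 5184·x^2 + 13952·x^3 + 2560·x^4 + 18432·x^5 + 57344·x^6 + 65536·x^7)·Dx + (428 + 2192·x + 9424·x^2 + 5440·x^3 + 12800·x^4 + 9216·x^5 + 12288·x^6)·Dx^2 + (-35 - 253·x + 324·x^2 + 872·x^3 + 160·x^4 + 1152·x^5 + 3584·x^6 + 4096·x^7)·Dx^3  (order 3).
h: a_k = 9, -30, -177, -348, -847, -3258, -139939/15, -27960, …
ICs: h(0) = 9, h′(0) = -30, h′′(0) = -354.

f: a_k = -3, -3, -15, -27, -87, -195, -543, -1323, …
g: a_k = 0, 12, 0, -32, 0, 128/5, 0, -1024/105, …
Sum ⇒ L₀ = lclm(L_f,L_g) in ℚ(x)⟨Dx⟩.
h₀' ⇒ L via d/dx closure of L₀.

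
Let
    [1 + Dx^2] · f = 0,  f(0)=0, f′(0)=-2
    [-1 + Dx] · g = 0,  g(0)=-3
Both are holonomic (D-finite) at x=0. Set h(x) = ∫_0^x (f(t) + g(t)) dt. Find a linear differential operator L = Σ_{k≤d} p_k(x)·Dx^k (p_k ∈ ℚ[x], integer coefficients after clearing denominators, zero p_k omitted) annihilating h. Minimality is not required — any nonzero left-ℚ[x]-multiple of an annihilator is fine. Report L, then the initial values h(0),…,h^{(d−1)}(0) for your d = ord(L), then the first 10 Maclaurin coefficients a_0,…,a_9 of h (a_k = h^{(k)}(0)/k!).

f: a_k = 0, -2, 0, 1/3, 0, -1/60, 0, 1/2520, 0, -1/181440, …
g: a_k = -3, -3, -3/2, -1/2, -1/8, -1/40, -1/240, -1/1680, -1/13440, -1/120960, …
Sum ⇒ L₀ = lclm(L_f,L_g) in ℚ(x)⟨Dx⟩.
h=∫h₀ ⇒ L = L₀·Dx.
L = -Dx + Dx^2 - Dx^3 + Dx^4  (order 4).
h: a_k = 0, -3, -5/2, -1/2, -1/24, -1/40, -1/144, -1/1680, -1/40320, -1/120960, …
ICs: h(0) = 0, h′(0) = -3, h′′(0) = -5, h′′′(0) = -3.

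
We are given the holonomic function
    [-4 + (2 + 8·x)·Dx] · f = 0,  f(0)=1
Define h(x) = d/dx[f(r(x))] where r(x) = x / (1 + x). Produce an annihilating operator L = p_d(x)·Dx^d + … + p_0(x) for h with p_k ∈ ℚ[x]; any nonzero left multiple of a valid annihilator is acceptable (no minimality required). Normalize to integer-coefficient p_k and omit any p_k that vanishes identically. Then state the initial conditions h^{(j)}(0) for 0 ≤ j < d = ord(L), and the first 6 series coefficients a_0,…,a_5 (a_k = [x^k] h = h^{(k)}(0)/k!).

f: a_k = 1, 2, -2, 4, -10, 28, …
Substitute x→r, Dx→(1/r')Dx; clear ⇒ L₀.
h=h₀': d/dx-closure on L₀ ⇒ L.
L = (-4 - 10·x) + (-1 - 6·x - 5·x^2)·Dx  (order 1).
h: a_k = 2, -8, 30, -120, 510, -2256, …
ICs: h(0) = 2.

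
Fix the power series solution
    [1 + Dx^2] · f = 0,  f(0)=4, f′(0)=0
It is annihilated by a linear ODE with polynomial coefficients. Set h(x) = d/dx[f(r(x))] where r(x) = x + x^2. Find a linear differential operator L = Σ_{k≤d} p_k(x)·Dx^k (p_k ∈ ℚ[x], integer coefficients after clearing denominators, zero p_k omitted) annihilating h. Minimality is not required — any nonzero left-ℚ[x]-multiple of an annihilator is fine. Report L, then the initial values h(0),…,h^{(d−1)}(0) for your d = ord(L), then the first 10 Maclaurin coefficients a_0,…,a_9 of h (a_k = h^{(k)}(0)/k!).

f: a_k = 4, 0, -2, 0, 1/6, 0, -1/180, 0, 1/10080, 0, …
Substitute x→r, Dx→(1/r')Dx; clear ⇒ L₀.
Differentiate: ansatz ord ≤ ord L₀ ⇒ L.
L = (13 + 8·x + 24·x^2 + 32·x^3 + 16·x^4) + (-6 - 12·x)·Dx + (1 + 4·x + 4·x^2)·Dx^2  (order 2).
h: a_k = 0, -4, -12, -22/3, 10/3, 179/30, 133/30, 841/1260, -139/140, -73081/90720, …
ICs: h(0) = 0, h′(0) = -4.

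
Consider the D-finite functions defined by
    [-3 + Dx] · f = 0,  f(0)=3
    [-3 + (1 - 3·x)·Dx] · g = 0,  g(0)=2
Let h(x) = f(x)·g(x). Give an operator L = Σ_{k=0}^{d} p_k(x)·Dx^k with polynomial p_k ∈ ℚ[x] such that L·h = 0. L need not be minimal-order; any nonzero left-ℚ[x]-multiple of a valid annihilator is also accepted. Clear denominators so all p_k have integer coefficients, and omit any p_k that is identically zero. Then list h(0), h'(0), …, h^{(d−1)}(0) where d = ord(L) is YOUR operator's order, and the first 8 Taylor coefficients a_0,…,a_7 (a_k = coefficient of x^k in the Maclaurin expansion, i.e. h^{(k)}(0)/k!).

L = (6 - 9·x) + (-1 + 3·x)·Dx  (order 1).
h: a_k = 6, 36, 135, 432, 5265/4, 39609/10, 475551/40, 499365/14, …
ICs: h(0) = 6.

f: a_k = 3, 9, 27/2, 27/2, 81/8, 243/40, 243/80, 729/560, …
g: a_k = 2, 6, 18, 54, 162, 486, 1458, 4374, …
L₀ := L_f ⊗_s L_g (sym. prod.), ord ≤ 1.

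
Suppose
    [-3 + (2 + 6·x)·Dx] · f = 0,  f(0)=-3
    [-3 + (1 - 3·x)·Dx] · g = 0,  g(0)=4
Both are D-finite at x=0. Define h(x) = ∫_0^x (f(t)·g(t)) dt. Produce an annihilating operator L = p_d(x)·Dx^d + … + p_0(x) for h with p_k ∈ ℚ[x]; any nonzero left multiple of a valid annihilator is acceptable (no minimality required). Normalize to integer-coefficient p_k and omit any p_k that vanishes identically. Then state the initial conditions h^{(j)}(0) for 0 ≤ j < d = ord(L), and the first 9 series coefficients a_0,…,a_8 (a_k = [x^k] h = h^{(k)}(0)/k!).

f: a_k = -3, -9/2, 27/8, -81/16, 1215/128, -5103/256, 45927/1024, -216513/2048, 8444007/32768, …
g: a_k = 4, 12, 36, 108, 324, 972, 2916, 8748, 26244, …
L₀ := L_f ⊗_s L_g (sym. prod.), ord ≤ 1.
Integrate: L := L₀·Dx.
L = (9 + 9·x)·Dx + (-2 + 18·x^2)·Dx^2  (order 2).
h: a_k = 0, -12, -27, -99/2, -1863/16, -43497/160, -88695/128, -3147093/1792, -19099071/4096, …
ICs: h(0) = 0, h′(0) = -12.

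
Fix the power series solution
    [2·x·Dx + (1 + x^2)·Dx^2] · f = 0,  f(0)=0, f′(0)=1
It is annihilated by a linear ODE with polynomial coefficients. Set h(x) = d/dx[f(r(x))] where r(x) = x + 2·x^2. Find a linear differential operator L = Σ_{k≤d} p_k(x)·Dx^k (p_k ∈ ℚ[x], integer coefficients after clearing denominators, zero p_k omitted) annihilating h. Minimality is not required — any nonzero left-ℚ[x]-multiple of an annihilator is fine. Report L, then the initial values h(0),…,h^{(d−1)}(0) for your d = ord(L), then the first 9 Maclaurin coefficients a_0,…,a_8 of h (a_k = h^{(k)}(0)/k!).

f: a_k = 0, 1, 0, -1/3, 0, 1/5, 0, -1/7, 0, …
Change of var in L_f (x↦r) gives L₀.
Derive L from L₀ (diff closure).
L = (-4 + 2·x + 16·x^2 + 48·x^3 + 48·x^4) + (1 + 4·x + x^2 + 8·x^3 + 20·x^4 + 16·x^5)·Dx  (order 1).
h: a_k = 1, 4, -1, -8, -19, -4, 55, 112, 37, …
ICs: h(0) = 1.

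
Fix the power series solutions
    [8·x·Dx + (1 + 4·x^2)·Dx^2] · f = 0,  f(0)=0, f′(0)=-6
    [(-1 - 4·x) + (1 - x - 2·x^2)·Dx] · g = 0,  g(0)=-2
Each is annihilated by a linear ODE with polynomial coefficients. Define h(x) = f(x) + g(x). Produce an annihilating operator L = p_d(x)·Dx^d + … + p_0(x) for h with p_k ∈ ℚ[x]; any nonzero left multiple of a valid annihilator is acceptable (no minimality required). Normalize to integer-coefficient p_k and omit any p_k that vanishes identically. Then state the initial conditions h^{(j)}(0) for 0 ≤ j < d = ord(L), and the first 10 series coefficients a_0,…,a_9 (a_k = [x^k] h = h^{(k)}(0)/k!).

f: a_k = 0, -6, 0, 8, 0, -96/5, 0, 384/7, 0, -512/3, …
g: a_k = -2, -2, -6, -10, -22, -42, -86, -170, -342, -682, …
f+g: L₀ = lclm(L_f,L_g), ord ≤ 2+1.
L = (24 - 96·x - 864·x^2 - 1536·x^3 - 3264·x^4 - 768·x^6)·Dx + (-19 - 80·x - 100·x^2 - 544·x^3 - 1424·x^4 - 2368·x^5 - 192·x^6 - 768·x^7)·Dx^2 + (3 + 7·x + 32·x^2 - 28·x^3 + 24·x^4 - 240·x^5 - 256·x^6 - 64·x^7 - 128·x^8)·Dx^3  (order 3).
h: a_k = -2, -8, -6, -2, -22, -306/5, -86, -806/7, -342, -2558/3, …
ICs: h(0) = -2, h′(0) = -8, h′′(0) = -12.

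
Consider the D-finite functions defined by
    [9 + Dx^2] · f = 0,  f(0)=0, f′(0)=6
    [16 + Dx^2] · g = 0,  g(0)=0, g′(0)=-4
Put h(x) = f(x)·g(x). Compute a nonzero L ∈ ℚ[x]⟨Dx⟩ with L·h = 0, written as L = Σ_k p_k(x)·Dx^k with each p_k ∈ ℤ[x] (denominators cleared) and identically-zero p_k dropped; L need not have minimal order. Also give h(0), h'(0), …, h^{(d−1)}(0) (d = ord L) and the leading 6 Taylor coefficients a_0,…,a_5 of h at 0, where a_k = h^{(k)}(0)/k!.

L = 49 + 50·Dx^2 + Dx^4  (order 4).
h: a_k = 0, 0, -24, 0, 100, 0, …
ICs: h(0) = 0, h′(0) = 0, h′′(0) = -48, h′′′(0) = 0.

f: a_k = 0, 6, 0, -9, 0, 81/20, …
g: a_k = 0, -4, 0, 32/3, 0, -128/15, …
f·g: L₀ = L_f ⊗_s L_g, ord ≤ 2·2.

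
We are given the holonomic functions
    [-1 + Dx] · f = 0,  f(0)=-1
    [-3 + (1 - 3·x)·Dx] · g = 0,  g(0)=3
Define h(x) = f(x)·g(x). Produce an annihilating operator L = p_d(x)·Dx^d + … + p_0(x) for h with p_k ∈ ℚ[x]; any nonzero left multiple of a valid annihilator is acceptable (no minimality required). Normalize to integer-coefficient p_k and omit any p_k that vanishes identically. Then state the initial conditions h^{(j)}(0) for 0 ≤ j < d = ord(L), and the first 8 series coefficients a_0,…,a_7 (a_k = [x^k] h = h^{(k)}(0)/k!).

f: a_k = -1, -1, -1/2, -1/6, -1/24, -1/120, -1/720, -1/5040, …
g: a_k = 3, 9, 27, 81, 243, 729, 2187, 6561, …
f·g: L₀ = L_f ⊗_s L_g, ord ≤ 1·1.
L = (4 - 3·x) + (-1 + 3·x)·Dx  (order 1).
h: a_k = -3, -12, -75/2, -113, -2713/8, -5087/5, -732529/240, -1538311/168, …
ICs: h(0) = -3.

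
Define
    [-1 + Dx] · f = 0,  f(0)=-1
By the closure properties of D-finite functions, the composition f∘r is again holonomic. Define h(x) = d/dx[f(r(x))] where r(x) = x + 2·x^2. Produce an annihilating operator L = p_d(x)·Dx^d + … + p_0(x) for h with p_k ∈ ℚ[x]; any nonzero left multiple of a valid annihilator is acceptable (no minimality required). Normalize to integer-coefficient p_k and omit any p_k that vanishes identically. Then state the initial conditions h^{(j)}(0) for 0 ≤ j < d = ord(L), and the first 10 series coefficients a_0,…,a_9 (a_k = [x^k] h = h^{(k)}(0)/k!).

f: a_k = -1, -1, -1/2, -1/6, -1/24, -1/120, -1/720, -1/5040, -1/40320, -1/362880, …
Substitute x→r, Dx→(1/r')Dx; clear ⇒ L₀.
Differentiate: ansatz ord ≤ ord L₀ ⇒ L.
L = (5 + 8·x + 16·x^2) + (-1 - 4·x)·Dx  (order 1).
h: a_k = -1, -5, -13/2, -73/6, -281/24, -1741/120, -1697/144, -57233/5040, -328753/40320, -2389141/362880, …
ICs: h(0) = -1.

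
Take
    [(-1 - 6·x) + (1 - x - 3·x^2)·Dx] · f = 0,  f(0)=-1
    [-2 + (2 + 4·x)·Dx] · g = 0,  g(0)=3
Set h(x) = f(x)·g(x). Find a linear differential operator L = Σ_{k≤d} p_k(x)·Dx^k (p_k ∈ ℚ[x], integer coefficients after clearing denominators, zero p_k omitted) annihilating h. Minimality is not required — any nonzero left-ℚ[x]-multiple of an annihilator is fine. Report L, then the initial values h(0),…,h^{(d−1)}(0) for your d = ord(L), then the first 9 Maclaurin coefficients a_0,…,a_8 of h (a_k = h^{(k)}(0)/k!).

f: a_k = -1, -1, -4, -7, -19, -40, -97, -217, -508, …
g: a_k = 3, 3, -3/2, 3/2, -15/8, 21/8, -63/16, 99/16, -1287/128, …
Sym-product of L_f,L_g gives L₀ (≤ ord 1).
L = (2 + 7·x + 9·x^2) + (-1 - x + 5·x^2 + 6·x^3)·Dx  (order 1).
h: a_k = -3, -6, -27/2, -33, -573/8, -693/4, -6147/16, -7281/8, -262737/128, …
ICs: h(0) = -3.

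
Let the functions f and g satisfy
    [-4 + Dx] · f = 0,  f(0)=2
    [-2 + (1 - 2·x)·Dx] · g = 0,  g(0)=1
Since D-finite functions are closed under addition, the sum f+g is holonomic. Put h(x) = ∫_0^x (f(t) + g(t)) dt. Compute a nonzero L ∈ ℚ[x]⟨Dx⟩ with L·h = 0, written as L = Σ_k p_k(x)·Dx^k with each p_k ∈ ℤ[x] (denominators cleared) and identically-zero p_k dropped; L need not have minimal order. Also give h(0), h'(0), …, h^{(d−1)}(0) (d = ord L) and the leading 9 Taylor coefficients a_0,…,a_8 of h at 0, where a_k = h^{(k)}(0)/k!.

L = 32·x·Dx + (4 - 32·x + 32·x^2)·Dx^2 + (-1 + 6·x - 8·x^2)·Dx^3  (order 3).
h: a_k = 0, 3, 5, 20/3, 22/3, 112/15, 368/45, 3392/315, 5296/315, …
ICs: h(0) = 0, h′(0) = 3, h′′(0) = 10.

f: a_k = 2, 8, 16, 64/3, 64/3, 256/15, 512/45, 2048/315, 1024/315, …
g: a_k = 1, 2, 4, 8, 16, 32, 64, 128, 256, …
Sum ⇒ L₀ = lclm(L_f,L_g) in ℚ(x)⟨Dx⟩.
h=∫h₀ ⇒ L = L₀·Dx.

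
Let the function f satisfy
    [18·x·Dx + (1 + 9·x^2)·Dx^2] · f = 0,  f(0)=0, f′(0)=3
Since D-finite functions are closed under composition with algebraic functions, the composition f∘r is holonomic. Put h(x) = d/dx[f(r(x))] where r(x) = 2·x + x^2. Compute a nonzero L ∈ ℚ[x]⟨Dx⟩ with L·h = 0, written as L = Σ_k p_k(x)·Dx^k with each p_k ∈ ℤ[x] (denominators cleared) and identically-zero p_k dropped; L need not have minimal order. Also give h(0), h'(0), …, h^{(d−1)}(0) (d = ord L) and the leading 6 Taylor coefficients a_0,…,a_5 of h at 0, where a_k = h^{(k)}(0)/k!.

f: a_k = 0, 3, 0, -9, 0, 243/5, …
Substitute x→r, Dx→(1/r')Dx; clear ⇒ L₀.
h₀' ⇒ L via d/dx closure of L₀.
L = (-1 + 72·x + 144·x^2 + 108·x^3 + 27·x^4) + (1 + x + 36·x^2 + 72·x^3 + 45·x^4 + 9·x^5)·Dx  (order 1).
h: a_k = 6, 6, -216, -432, 7506, 23274, …
ICs: h(0) = 6.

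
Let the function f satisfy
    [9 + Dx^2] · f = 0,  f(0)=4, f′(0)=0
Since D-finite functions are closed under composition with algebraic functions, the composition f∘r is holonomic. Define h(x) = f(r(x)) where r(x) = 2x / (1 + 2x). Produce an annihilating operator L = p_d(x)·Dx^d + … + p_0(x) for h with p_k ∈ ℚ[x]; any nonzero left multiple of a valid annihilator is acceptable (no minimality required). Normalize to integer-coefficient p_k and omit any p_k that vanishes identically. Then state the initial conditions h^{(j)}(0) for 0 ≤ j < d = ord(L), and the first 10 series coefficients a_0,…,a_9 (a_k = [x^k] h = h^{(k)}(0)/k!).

f: a_k = 4, 0, -18, 0, 27/2, 0, -81/20, 0, 729/1120, 0, …
Change of var in L_f (x↦r) gives L₀.
L = 36 + (4 + 24·x + 48·x^2 + 32·x^3)·Dx + (1 + 8·x + 24·x^2 + 32·x^3 + 16·x^4)·Dx^2  (order 2).
h: a_k = 4, 0, -72, 288, -648, 576, 13104/5, -88128/5, 2348424/35, -6996096/35, …
ICs: h(0) = 4, h′(0) = 0.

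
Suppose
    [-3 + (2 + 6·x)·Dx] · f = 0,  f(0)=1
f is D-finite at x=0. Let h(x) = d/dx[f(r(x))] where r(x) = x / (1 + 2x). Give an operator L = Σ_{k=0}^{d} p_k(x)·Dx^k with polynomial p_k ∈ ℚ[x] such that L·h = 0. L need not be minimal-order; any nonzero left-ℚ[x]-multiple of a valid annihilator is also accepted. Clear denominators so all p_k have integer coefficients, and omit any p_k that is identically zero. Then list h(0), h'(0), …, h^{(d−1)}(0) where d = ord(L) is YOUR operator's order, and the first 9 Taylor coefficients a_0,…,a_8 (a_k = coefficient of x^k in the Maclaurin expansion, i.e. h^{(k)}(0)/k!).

L = (-11 - 40·x) + (-2 - 14·x - 20·x^2)·Dx  (order 1).
h: a_k = 3/2, -33/4, 585/16, -4965/32, 169545/256, -1477503/512, 26328981/2048, -239121645/4096, 17638985385/65536, …
ICs: h(0) = 3/2.

f: a_k = 1, 3/2, -9/8, 27/16, -405/128, 1701/256, -15309/1024, 72171/2048, -2814669/32768, …
h₀=f(r): pull back L_f along r ⇒ L₀.
h₀' ⇒ L via d/dx closure of L₀.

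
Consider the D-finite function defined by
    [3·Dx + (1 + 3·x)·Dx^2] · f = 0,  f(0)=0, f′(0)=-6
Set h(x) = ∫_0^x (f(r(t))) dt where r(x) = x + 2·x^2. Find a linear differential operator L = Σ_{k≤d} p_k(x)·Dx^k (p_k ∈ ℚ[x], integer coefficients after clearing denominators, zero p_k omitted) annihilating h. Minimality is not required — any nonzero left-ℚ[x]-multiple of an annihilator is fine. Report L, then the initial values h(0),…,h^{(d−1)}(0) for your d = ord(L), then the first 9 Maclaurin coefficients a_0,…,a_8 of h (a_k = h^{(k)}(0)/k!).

L = (-1 + 12·x + 24·x^2)·Dx^2 + (1 + 7·x + 18·x^2 + 24·x^3)·Dx^3  (order 3).
h: a_k = 0, 0, -3, -1, 9/2, -63/10, 9/5, 99/7, -1053/28, …
ICs: h(0) = 0, h′(0) = 0, h′′(0) = -6.

f: a_k = 0, -6, 9, -18, 81/2, -486/5, 243, -4374/7, 6561/4, …
h₀=f(r): pull back L_f along r ⇒ L₀.
h=∫₀ˣh₀: take L = L₀·Dx.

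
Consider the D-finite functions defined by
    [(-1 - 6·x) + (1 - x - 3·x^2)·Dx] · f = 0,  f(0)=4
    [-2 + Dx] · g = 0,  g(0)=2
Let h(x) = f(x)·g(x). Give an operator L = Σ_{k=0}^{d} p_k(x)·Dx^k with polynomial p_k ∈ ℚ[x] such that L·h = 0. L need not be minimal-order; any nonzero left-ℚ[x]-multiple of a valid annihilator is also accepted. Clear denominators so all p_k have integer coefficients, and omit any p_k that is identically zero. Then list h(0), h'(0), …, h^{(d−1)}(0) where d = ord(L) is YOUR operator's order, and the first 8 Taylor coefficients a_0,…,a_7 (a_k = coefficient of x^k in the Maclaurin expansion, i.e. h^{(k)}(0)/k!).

L = (3 + 4·x - 6·x^2) + (-1 + x + 3·x^2)·Dx  (order 1).
h: a_k = 8, 24, 64, 440/3, 344, 11792/15, 81848/45, 438632/105, …
ICs: h(0) = 8.

f: a_k = 4, 4, 16, 28, 76, 160, 388, 868, …
g: a_k = 2, 4, 4, 8/3, 4/3, 8/15, 8/45, 16/315, …
h₀=f·g: eliminate ⇒ L₀, order ≤ 1·1.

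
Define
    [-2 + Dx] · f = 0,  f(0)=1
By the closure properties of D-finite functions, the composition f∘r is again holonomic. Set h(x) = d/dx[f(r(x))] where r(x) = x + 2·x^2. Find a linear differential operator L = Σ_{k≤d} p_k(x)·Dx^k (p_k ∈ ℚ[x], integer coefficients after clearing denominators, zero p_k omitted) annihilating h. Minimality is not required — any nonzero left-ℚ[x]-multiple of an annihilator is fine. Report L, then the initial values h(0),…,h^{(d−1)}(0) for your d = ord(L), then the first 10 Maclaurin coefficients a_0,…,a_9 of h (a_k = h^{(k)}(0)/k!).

f: a_k = 1, 2, 2, 4/3, 2/3, 4/15, 4/45, 8/315, 2/315, 4/2835, …
Substitute x→r, Dx→(1/r')Dx; clear ⇒ L₀.
Differentiate: ansatz ord ≤ ord L₀ ⇒ L.
L = (6 + 16·x + 32·x^2) + (-1 - 4·x)·Dx  (order 1).
h: a_k = 2, 12, 28, 200/3, 108, 2648/15, 10424/45, 31664/105, 21428/63, 152744/405, …
ICs: h(0) = 2.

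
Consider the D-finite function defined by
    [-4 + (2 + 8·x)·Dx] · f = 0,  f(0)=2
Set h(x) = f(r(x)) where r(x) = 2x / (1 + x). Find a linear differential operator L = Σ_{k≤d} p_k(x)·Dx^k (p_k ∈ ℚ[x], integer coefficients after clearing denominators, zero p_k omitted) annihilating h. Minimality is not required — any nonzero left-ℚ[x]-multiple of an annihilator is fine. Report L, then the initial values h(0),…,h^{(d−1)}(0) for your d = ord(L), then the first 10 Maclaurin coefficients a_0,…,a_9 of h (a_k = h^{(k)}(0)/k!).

f: a_k = 2, 4, -4, 8, -20, 56, -168, 528, -1716, 5720, …
Change of var in L_f (x↦r) gives L₀.
L = -4 + (1 + 10·x + 9·x^2)·Dx  (order 1).
h: a_k = 2, 8, -24, 104, -568, 3528, -23640, 166440, -1213560, 9082760, …
ICs: h(0) = 2.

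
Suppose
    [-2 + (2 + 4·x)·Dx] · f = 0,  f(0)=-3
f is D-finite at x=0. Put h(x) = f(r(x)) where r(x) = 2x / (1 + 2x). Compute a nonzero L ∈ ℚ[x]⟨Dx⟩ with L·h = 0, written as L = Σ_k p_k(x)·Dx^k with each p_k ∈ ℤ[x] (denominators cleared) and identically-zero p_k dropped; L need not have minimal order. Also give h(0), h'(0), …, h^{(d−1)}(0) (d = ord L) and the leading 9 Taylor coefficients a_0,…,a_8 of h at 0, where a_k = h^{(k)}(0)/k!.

f: a_k = -3, -3, 3/2, -3/2, 15/8, -21/8, 63/16, -99/16, 1287/128, …
f∘r: x↦r, Dx↦Dx/r' in L_f ⇒ L₀.
L = -2 + (1 + 8·x + 12·x^2)·Dx  (order 1).
h: a_k = -3, -6, 18, -60, 222, -900, 3924, -18072, 86670, …
ICs: h(0) = -3.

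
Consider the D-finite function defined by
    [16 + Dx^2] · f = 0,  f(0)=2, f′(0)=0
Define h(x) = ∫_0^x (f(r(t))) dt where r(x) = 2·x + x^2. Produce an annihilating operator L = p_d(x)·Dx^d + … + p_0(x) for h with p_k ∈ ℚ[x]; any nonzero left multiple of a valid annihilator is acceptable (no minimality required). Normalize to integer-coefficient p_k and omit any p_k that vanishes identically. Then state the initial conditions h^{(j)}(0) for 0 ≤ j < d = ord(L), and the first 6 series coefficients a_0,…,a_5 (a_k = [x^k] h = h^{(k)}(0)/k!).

f: a_k = 2, 0, -16, 0, 64/3, 0, …
f∘r: x↦r, Dx↦Dx/r' in L_f ⇒ L₀.
Integrate: L := L₀·Dx.
L = (64 + 192·x + 192·x^2 + 64·x^3)·Dx - Dx^2 + (1 + x)·Dx^3  (order 3).
h: a_k = 0, 2, 0, -64/3, -16, 976/15, …
ICs: h(0) = 0, h′(0) = 2, h′′(0) = 0.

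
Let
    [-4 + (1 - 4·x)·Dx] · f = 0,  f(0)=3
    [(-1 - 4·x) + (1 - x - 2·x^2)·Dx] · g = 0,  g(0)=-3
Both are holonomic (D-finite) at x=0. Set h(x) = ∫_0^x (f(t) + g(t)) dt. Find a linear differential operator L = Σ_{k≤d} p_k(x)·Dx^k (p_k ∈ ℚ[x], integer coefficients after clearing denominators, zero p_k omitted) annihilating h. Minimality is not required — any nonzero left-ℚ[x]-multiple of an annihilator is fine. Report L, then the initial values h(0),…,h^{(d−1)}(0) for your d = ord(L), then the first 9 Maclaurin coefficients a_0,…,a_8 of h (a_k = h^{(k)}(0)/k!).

L = (-8 - 144·x + 96·x^2 - 128·x^3)·Dx + (26 - 28·x - 120·x^2 + 128·x^3 - 256·x^4)·Dx^2 + (-3 + 19·x - 34·x^2 + 24·x^3 + 16·x^4 - 64·x^5)·Dx^3  (order 3).
h: a_k = 0, 0, 9/2, 13, 177/4, 147, 1003/2, 1737, 48897/8, …
ICs: h(0) = 0, h′(0) = 0, h′′(0) = 9.

f: a_k = 3, 12, 48, 192, 768, 3072, 12288, 49152, 196608, …
g: a_k = -3, -3, -9, -15, -33, -63, -129, -255, -513, …
L₀ := lclm(L_f,L_g); ord L₀ ≤ 1+1.
∫: right-multiply L₀ by Dx.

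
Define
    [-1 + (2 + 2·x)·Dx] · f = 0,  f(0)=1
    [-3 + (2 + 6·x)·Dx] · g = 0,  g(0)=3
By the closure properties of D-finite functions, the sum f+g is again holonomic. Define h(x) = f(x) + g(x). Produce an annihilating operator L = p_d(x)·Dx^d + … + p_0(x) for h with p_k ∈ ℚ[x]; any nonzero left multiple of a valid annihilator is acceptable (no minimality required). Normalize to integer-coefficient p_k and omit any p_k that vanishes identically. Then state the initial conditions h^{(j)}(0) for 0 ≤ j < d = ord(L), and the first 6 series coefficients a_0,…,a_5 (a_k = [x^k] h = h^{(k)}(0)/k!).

L = -3 + (8 + 12·x)·Dx + (4 + 16·x + 12·x^2)·Dx^2  (order 2).
h: a_k = 4, 5, -7/2, 41/8, -305/32, 2555/128, …
ICs: h(0) = 4, h′(0) = 5.

f: a_k = 1, 1/2, -1/8, 1/16, -5/128, 7/256, …
g: a_k = 3, 9/2, -27/8, 81/16, -1215/128, 5103/256, …
L₀ := lclm(L_f,L_g); ord L₀ ≤ 1+1.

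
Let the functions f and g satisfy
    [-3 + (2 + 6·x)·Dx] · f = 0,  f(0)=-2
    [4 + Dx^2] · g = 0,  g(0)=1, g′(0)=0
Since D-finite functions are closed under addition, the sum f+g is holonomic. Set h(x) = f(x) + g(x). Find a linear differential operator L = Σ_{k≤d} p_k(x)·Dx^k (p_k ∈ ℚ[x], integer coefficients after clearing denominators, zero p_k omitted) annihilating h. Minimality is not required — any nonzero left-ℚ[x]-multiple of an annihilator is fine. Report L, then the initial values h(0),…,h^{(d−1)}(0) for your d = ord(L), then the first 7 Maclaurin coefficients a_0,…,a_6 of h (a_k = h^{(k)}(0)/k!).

f: a_k = -2, -3, 9/4, -27/8, 405/64, -1701/128, 15309/512, …
g: a_k = 1, 0, -2, 0, 2/3, 0, -4/45, …
f+g: L₀ = lclm(L_f,L_g), ord ≤ 1+2.
L = (-516 - 1152·x - 1728·x^2) + (56 + 936·x + 3456·x^2 + 3456·x^3)·Dx + (-129 - 288·x - 432·x^2)·Dx^2 + (14 + 234·x + 864·x^2 + 864·x^3)·Dx^3  (order 3).
h: a_k = -1, -3, 1/4, -27/8, 1343/192, -1701/128, 686857/23040, …
ICs: h(0) = -1, h′(0) = -3, h′′(0) = 1/2.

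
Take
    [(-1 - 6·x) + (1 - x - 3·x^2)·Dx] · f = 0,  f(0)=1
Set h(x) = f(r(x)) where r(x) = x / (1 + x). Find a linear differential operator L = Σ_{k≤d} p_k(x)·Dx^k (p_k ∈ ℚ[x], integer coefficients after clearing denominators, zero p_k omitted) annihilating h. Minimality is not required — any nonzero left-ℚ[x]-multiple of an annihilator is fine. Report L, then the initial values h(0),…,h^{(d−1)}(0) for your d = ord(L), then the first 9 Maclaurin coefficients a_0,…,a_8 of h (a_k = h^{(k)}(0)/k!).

f: a_k = 1, 1, 4, 7, 19, 40, 97, 217, 508, …
h₀=f(r): pull back L_f along r ⇒ L₀.
L = (1 + 7·x) + (-1 - 2·x + 2·x^2 + 3·x^3)·Dx  (order 1).
h: a_k = 1, 1, 3, 0, 9, -9, 36, -63, 171, …
ICs: h(0) = 1.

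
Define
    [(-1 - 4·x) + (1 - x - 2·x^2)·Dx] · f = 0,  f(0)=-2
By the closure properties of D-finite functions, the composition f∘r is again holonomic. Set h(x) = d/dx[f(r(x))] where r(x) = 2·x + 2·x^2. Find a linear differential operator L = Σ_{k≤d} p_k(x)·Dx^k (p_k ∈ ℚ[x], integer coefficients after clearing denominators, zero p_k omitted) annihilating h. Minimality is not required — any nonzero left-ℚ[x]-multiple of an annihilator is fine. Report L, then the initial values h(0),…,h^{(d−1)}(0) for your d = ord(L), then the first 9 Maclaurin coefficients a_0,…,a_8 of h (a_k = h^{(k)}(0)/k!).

f: a_k = -2, -2, -6, -10, -22, -42, -86, -170, -342, …
Change of var in L_f (x↦r) gives L₀.
Derive L from L₀ (diff closure).
L = (14 + 108·x + 444·x^2 + 1312·x^3 + 2256·x^4 + 1920·x^5 + 640·x^6) + (-1 - 8·x + 6·x^2 + 148·x^3 + 440·x^4 + 624·x^5 + 448·x^6 + 128·x^7)·Dx  (order 1).
h: a_k = -4, -56, -384, -2464, -14960, -86496, -487424, -2689792, -14610240, …
ICs: h(0) = -4.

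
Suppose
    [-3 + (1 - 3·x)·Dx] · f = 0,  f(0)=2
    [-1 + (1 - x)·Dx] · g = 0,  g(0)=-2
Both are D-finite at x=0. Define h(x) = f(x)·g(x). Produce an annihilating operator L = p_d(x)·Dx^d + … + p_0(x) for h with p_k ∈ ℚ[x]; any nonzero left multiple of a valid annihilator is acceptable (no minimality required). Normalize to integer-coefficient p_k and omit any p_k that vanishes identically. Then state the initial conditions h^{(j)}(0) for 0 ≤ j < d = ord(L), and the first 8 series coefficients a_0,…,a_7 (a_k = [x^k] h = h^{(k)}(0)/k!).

f: a_k = 2, 6, 18, 54, 162, 486, 1458, 4374, …
g: a_k = -2, -2, -2, -2, -2, -2, -2, -2, …
Sym-product of L_f,L_g gives L₀ (≤ ord 1).
L = (-4 + 6·x) + (1 - 4·x + 3·x^2)·Dx  (order 1).
h: a_k = -4, -16, -52, -160, -484, -1456, -4372, -13120, …
ICs: h(0) = -4.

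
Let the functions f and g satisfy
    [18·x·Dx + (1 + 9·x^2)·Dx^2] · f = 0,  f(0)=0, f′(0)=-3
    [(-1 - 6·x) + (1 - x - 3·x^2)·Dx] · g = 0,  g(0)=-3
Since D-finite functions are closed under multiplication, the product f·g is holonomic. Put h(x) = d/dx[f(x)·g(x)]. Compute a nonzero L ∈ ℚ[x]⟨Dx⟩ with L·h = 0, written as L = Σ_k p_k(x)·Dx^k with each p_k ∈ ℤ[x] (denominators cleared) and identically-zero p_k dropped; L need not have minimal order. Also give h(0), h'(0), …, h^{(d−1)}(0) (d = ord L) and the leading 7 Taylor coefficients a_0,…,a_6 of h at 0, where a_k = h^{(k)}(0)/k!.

f: a_k = 0, -3, 0, 9, 0, -243/5, 0, …
g: a_k = -3, -3, -12, -21, -57, -120, -291, …
f·g: L₀ = L_f ⊗_s L_g, ord ≤ 2·1.
h₀' ⇒ L via d/dx closure of L₀.
L = (-6 + 1134·x^2 + 1944·x^3 + 8748·x^4) + (6 + 42·x + 54·x^2 + 270·x^3 + 1944·x^4 + 5832·x^5)·Dx + (-1 - 2·x - 30·x^2 + 18·x^3 - 108·x^4 + 324·x^5 + 729·x^6)·Dx^2  (order 2).
h: a_k = 9, 18, 27, 144, 1044, 9504/5, 207/5, …
ICs: h(0) = 9, h′(0) = 18.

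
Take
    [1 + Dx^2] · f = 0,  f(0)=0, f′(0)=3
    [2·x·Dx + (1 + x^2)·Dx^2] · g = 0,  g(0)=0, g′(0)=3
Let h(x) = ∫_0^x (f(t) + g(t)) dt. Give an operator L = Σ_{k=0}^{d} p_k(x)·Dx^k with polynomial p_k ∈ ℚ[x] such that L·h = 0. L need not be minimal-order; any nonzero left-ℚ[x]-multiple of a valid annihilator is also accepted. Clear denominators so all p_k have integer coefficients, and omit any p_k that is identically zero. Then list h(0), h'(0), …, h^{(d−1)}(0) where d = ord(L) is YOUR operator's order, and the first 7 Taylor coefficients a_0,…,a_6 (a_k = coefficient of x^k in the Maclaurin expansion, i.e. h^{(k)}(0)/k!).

L = (-22·x + 28·x^3 + 2·x^5)·Dx^2 + (-1 + 7·x^2 + 9·x^4 + x^6)·Dx^3 + (-22·x + 28·x^3 + 2·x^5)·Dx^4 + (-1 + 7·x^2 + 9·x^4 + x^6)·Dx^5  (order 5).
h: a_k = 0, 0, 3, 0, -3/8, 0, 5/48, …
ICs: h(0) = 0, h′(0) = 0, h′′(0) = 6, h′′′(0) = 0, h′′′′(0) = -9.

f: a_k = 0, 3, 0, -1/2, 0, 1/40, 0, …
g: a_k = 0, 3, 0, -1, 0, 3/5, 0, …
Weyl lclm of L_f,L_g ⇒ L₀ (ord ≤ 4).
∫: right-multiply L₀ by Dx.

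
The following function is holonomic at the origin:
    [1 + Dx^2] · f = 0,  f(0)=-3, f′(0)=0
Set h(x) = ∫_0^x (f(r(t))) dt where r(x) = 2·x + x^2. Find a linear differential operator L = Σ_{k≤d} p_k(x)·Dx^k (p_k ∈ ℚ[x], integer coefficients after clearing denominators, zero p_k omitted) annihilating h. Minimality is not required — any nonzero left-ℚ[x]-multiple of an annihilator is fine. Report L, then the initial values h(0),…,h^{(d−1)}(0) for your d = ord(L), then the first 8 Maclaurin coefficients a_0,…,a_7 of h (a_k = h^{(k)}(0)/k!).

L = (4 + 12·x + 12·x^2 + 4·x^3)·Dx - Dx^2 + (1 + x)·Dx^3  (order 3).
h: a_k = 0, -3, 0, 2, 3/2, -1/10, -2/3, -41/105, …
ICs: h(0) = 0, h′(0) = -3, h′′(0) = 0.

f: a_k = -3, 0, 3/2, 0, -1/8, 0, 1/240, 0, …
L₀ from L_f via x↦r, Dx↦r'^{-1}Dx.
∫: right-multiply L₀ by Dx.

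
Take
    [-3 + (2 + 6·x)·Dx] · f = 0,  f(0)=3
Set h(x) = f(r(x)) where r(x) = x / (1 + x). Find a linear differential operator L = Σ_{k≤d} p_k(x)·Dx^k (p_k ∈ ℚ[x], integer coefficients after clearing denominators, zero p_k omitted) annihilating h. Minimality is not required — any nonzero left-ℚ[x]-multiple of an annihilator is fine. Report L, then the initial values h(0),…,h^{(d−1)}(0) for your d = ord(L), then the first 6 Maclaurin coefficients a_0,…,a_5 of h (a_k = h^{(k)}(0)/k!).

L = -3 + (2 + 10·x + 8·x^2)·Dx  (order 1).
h: a_k = 3, 9/2, -63/8, 261/16, -5031/128, 27207/256, …
ICs: h(0) = 3.

f: a_k = 3, 9/2, -27/8, 81/16, -1215/128, 5103/256, …
h₀=f(r): pull back L_f along r ⇒ L₀.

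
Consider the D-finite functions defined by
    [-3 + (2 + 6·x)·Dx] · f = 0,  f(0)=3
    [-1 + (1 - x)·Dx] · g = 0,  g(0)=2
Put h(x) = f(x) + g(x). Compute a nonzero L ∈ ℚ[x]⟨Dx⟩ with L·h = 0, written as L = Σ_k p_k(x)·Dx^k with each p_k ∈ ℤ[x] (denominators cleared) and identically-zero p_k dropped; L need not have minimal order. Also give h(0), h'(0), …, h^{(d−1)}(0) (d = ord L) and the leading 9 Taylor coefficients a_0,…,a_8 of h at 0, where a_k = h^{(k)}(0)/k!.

L = (21 + 27·x) + (-17 - 30·x - 81·x^2)·Dx + (-2 + 14·x + 42·x^2 - 54·x^3)·Dx^2  (order 2).
h: a_k = 5, 13/2, -11/8, 113/16, -959/128, 5615/256, -43879/1024, 220609/2048, -8378471/32768, …
ICs: h(0) = 5, h′(0) = 13/2.

f: a_k = 3, 9/2, -27/8, 81/16, -1215/128, 5103/256, -45927/1024, 216513/2048, -8444007/32768, …
g: a_k = 2, 2, 2, 2, 2, 2, 2, 2, 2, …
Sum ⇒ L₀ = lclm(L_f,L_g) in ℚ(x)⟨Dx⟩.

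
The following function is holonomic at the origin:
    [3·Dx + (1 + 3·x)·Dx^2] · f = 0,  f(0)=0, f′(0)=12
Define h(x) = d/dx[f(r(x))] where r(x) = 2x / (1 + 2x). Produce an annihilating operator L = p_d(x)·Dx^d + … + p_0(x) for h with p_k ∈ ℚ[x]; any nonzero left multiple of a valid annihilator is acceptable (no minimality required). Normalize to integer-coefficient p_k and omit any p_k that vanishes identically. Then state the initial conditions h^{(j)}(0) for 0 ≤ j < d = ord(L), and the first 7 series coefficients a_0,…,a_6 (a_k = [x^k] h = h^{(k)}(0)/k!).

L = (10 + 32·x) + (1 + 10·x + 16·x^2)·Dx  (order 1).
h: a_k = 24, -240, 2016, -16320, 130944, -1048320, 8388096, …
ICs: h(0) = 24.

f: a_k = 0, 12, -18, 36, -81, 972/5, -486, …
Change of var in L_f (x↦r) gives L₀.
h₀' ⇒ L via d/dx closure of L₀.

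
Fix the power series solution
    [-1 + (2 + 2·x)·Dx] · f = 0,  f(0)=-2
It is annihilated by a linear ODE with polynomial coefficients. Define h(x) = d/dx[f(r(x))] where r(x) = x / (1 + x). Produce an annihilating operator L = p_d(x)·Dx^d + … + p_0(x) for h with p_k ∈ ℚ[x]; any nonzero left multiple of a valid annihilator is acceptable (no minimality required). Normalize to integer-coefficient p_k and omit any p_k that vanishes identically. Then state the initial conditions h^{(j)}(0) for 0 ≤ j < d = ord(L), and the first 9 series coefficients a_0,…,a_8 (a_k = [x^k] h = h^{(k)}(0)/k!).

f: a_k = -2, -1, 1/4, -1/8, 5/64, -7/128, 21/512, -33/1024, 429/16384, …
Change of var in L_f (x↦r) gives L₀.
h=h₀': d/dx-closure on L₀ ⇒ L.
L = (-5 - 8·x) + (-2 - 6·x - 4·x^2)·Dx  (order 1).
h: a_k = -1, 5/2, -39/8, 141/16, -1995/128, 7059/256, -50435/1024, 182461/2048, -5347827/32768, …
ICs: h(0) = -1.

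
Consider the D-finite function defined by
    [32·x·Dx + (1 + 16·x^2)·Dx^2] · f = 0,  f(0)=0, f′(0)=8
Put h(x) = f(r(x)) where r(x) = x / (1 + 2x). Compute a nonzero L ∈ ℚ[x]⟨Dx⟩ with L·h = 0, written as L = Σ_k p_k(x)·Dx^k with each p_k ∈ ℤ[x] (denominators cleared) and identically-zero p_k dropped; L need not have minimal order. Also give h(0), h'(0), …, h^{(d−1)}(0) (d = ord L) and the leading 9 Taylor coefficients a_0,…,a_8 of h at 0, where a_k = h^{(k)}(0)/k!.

L = (4 + 40·x)·Dx + (1 + 4·x + 20·x^2)·Dx^2  (order 2).
h: a_k = 0, 8, -16, -32/3, 192, -2432/5, -2816/3, 71168/7, -21504, …
ICs: h(0) = 0, h′(0) = 8.

f: a_k = 0, 8, 0, -128/3, 0, 2048/5, 0, -32768/7, 0, …
Change of var in L_f (x↦r) gives L₀.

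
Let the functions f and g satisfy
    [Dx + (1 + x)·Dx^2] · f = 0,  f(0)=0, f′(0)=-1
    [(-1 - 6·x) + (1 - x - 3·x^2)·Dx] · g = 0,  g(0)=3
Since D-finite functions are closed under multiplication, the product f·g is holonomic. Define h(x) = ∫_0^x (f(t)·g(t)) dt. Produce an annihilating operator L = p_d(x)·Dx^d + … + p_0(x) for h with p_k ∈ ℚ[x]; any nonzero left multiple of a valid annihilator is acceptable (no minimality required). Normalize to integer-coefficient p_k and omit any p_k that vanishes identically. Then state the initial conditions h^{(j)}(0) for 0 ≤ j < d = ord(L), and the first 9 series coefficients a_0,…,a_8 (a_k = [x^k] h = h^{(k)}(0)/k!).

f: a_k = 0, -1, 1/2, -1/3, 1/4, -1/5, 1/6, -1/7, 1/8, …
g: a_k = 3, 3, 12, 21, 57, 120, 291, 651, 1524, …
h₀=f·g: eliminate ⇒ L₀, order ≤ 2·1.
h=∫h₀ ⇒ L = L₀·Dx.
L = (7 + 12·x)·Dx + (1 + 15·x + 15·x^2)·Dx^2 + (-1 + 4·x^2 + 3·x^3)·Dx^3  (order 3).
h: a_k = 0, 0, -3/2, -1/2, -23/8, -61/20, -1007/120, -478/35, -34591/1120, …
ICs: h(0) = 0, h′(0) = 0, h′′(0) = -3.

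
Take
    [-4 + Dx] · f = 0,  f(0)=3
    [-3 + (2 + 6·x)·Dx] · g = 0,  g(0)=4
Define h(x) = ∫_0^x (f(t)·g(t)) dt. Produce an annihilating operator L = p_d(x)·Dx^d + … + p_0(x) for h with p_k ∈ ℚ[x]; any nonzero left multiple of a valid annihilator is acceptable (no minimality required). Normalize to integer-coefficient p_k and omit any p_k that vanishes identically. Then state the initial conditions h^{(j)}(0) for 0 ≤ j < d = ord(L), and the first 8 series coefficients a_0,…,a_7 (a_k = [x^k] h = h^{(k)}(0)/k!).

f: a_k = 3, 12, 24, 32, 32, 128/5, 256/15, 1024/105, …
g: a_k = 4, 6, -9/2, 27/4, -405/32, 1701/64, -15309/256, 72171/512, …
Sym-product of L_f,L_g gives L₀ (≤ ord 1).
∫: right-multiply L₀ by Dx.
L = (-11 - 24·x)·Dx + (2 + 6·x)·Dx^2  (order 2).
h: a_k = 0, 12, 33, 103/2, 953/16, 8161/160, 76883/1920, 497863/26880, …
ICs: h(0) = 0, h′(0) = 12.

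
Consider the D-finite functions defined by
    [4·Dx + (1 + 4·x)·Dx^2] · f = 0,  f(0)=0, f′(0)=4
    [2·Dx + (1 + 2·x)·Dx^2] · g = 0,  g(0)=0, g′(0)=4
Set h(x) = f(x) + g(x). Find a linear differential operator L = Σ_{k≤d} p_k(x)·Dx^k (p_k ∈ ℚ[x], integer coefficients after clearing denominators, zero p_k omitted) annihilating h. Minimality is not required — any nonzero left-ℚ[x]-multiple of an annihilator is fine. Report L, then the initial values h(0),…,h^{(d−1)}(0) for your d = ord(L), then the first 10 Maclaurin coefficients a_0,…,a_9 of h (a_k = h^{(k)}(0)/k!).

f: a_k = 0, 4, -8, 64/3, -64, 1024/5, -2048/3, 16384/7, -8192, 262144/9, …
g: a_k = 0, 4, -4, 16/3, -8, 64/5, -64/3, 256/7, -64, 1024/9, …
Weyl lclm of L_f,L_g ⇒ L₀ (ord ≤ 4).
L = 16·Dx + (12 + 32·x)·Dx^2 + (1 + 6·x + 8·x^2)·Dx^3  (order 3).
h: a_k = 0, 8, -12, 80/3, -72, 1088/5, -704, 16640/7, -8256, 263168/9, …
ICs: h(0) = 0, h′(0) = 8, h′′(0) = -24.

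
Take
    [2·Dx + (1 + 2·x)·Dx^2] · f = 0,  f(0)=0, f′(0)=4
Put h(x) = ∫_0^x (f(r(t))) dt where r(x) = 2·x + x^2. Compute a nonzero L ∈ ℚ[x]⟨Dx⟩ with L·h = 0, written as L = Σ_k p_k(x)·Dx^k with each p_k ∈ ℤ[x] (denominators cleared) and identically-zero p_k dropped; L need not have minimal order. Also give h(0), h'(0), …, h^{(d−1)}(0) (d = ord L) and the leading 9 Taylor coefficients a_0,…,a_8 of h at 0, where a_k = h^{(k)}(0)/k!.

L = (3 + 4·x + 2·x^2)·Dx^2 + (1 + 5·x + 6·x^2 + 2·x^3)·Dx^3  (order 3).
h: a_k = 0, 0, 4, -4, 20/3, -68/5, 464/15, -528/7, 1352/7, …
ICs: h(0) = 0, h′(0) = 0, h′′(0) = 8.

f: a_k = 0, 4, -4, 16/3, -8, 64/5, -64/3, 256/7, -64, …
Change of var in L_f (x↦r) gives L₀.
h=∫₀ˣh₀: take L = L₀·Dx.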